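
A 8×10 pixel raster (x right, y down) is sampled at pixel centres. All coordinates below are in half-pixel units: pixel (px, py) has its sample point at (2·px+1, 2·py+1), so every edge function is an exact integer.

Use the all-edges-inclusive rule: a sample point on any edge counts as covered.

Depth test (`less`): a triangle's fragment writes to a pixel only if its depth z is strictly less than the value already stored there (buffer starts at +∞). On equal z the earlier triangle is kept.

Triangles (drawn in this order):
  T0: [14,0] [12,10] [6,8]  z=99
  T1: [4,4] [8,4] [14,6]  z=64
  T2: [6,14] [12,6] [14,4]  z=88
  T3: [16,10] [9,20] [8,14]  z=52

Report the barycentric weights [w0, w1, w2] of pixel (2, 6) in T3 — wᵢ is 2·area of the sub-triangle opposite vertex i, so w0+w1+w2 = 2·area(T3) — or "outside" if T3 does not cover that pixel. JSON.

T0:
  2·area = 64
  edge (14, 0)→(12, 10): d=(-2,10) inclusive
  edge (12, 10)→(6, 8): d=(-6,-2) inclusive
  edge (6, 8)→(14, 0): d=(8,-8) inclusive
    (6,0)@(13, 1): e=[8,56,0] → █  [on edge]
    (7,0)@(15, 1): e=[-12,60,16] → ·
    (5,1)@(11, 3): e=[24,40,0] → █  [on edge]
    (7,1)@(15, 3): e=[-16,48,32] → ·
    (4,2)@(9, 5): e=[40,24,0] → █  [on edge]
    (6,2)@(13, 5): e=[0,32,32] → █  [on edge]
    (7,2)@(15, 5): e=[-20,36,48] → ·
    (1,3)@(3, 7): e=[96,0,-32] → ·  [on edge]
    (3,3)@(7, 7): e=[56,8,0] → █  [on edge]
    (6,3)@(13, 7): e=[-4,20,48] → ·
    (2,4)@(5, 9): e=[72,-8,0] → ·  [on edge]
    (3,4)@(7, 9): e=[52,-4,16] → ·
    (4,4)@(9, 9): e=[32,0,32] → █  [on edge]
    (1,5)@(3, 11): e=[88,-24,0] → ·  [on edge]
    (7,5)@(15, 11): e=[-32,0,96] → ·  [on edge]
    (0,6)@(1, 13): e=[104,-40,0] → ·  [on edge]
    (5,7)@(11, 15): e=[0,-32,96] → ·  [on edge]
  covered (11 px):
    · · · · · · █ ·
    · · · · · █ █ ·
    · · · · █ █ █ ·
    · · · █ █ █ · ·
    · · · · █ █ · ·
    · · · · · · · ·
    · · · · · · · ·
    · · · · · · · ·
    · · · · · · · ·
    · · · · · · · ·
T1:
  2·area = 8
  edge (4, 4)→(8, 4): d=(4,0) inclusive
  edge (8, 4)→(14, 6): d=(6,2) inclusive
  edge (14, 6)→(4, 4): d=(-10,-2) inclusive
    (2,1)@(5, 3): e=[-4,0,12] → ·  [on edge]
    (4,2)@(9, 5): e=[4,4,0] → █  [on edge]
    (5,2)@(11, 5): e=[4,0,4] → █  [on edge]
    (6,2)@(13, 5): e=[4,-4,8] → ·
    (4,3)@(9, 7): e=[12,16,-20] → ·
    (5,3)@(11, 7): e=[12,12,-16] → ·
  covered (2 px):
    · · · · · · · ·
    · · · · · · · ·
    · · · · █ █ · ·
    · · · · · · · ·
    · · · · · · · ·
    · · · · · · · ·
    · · · · · · · ·
    · · · · · · · ·
    · · · · · · · ·
    · · · · · · · ·
T2:
  2·area = 4
  edge (6, 14)→(12, 6): d=(6,-8) inclusive
  edge (12, 6)→(14, 4): d=(2,-2) inclusive
  edge (14, 4)→(6, 14): d=(-8,10) inclusive
    (7,1)@(15, 3): e=[6,0,-2] → ·  [on edge]
    (6,2)@(13, 5): e=[2,0,2] → █  [on edge]
    (7,2)@(15, 5): e=[18,4,-18] → ·
    (5,3)@(11, 7): e=[-2,0,6] → ·  [on edge]
    (6,3)@(13, 7): e=[14,4,-14] → ·
    (4,4)@(9, 9): e=[-6,0,10] → ·  [on edge]
    (3,5)@(7, 11): e=[-10,0,14] → ·  [on edge]
    (2,6)@(5, 13): e=[-14,0,18] → ·  [on edge]
    (1,7)@(3, 15): e=[-18,0,22] → ·  [on edge]
    (0,8)@(1, 17): e=[-22,0,26] → ·  [on edge]
  covered (1 px):
    · · · · · · · ·
    · · · · · · · ·
    · · · · · · █ ·
    · · · · · · · ·
    · · · · · · · ·
    · · · · · · · ·
    · · · · · · · ·
    · · · · · · · ·
    · · · · · · · ·
    · · · · · · · ·
T3:
  2·area = 52
  edge (16, 10)→(9, 20): d=(-7,10) inclusive
  edge (9, 20)→(8, 14): d=(-1,-6) inclusive
  edge (8, 14)→(16, 10): d=(8,-4) inclusive
    (7,5)@(15, 11): e=[3,45,4] → █
    (5,6)@(11, 13): e=[29,19,4] → █
    (6,6)@(13, 13): e=[9,31,12] → █
    (7,6)@(15, 13): e=[-11,43,20] → ·
    (4,7)@(9, 15): e=[35,5,12] → █
    (6,7)@(13, 15): e=[-5,29,28] → ·
    (4,8)@(9, 17): e=[21,3,28] → █
    (6,8)@(13, 17): e=[-19,27,44] → ·
    (4,9)@(9, 19): e=[7,1,44] → █
    (5,9)@(11, 19): e=[-13,13,52] → ·
  covered (8 px):
    · · · · · · · ·
    · · · · · · · ·
    · · · · · · · ·
    · · · · · · · ·
    · · · · · · · ·
    · · · · · · · █
    · · · · · █ █ ·
    · · · · █ █ · ·
    · · · · █ █ · ·
    · · · · █ · · ·

Final: "outside"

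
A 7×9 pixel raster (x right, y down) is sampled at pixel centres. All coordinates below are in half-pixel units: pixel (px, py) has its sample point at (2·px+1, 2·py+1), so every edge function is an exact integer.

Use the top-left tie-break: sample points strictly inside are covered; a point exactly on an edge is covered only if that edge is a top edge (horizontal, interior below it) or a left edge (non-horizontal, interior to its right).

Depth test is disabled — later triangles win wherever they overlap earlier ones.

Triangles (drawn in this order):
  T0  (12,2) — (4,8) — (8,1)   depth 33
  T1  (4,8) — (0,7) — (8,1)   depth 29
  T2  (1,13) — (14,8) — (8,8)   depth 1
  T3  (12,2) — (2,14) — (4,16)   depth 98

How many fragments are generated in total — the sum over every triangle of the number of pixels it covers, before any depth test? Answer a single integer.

T0:
  2·area = 32
  edge (12, 2)→(4, 8): d=(-8,6) right/bottom  bias=-1
  edge (4, 8)→(8, 1): d=(4,-7) top-left  bias=+0
  edge (8, 1)→(12, 2): d=(4,1) right/bottom  bias=-1
    (3,1)@(7, 3): e=[22,1,9] → X
    (4,1)@(9, 3): e=[10,15,7] → X
    (5,1)@(11, 3): e=[-2,29,5] → .
    (3,2)@(7, 5): e=[6,9,17] → X
    (4,2)@(9, 5): e=[-6,23,15] → .
    (2,3)@(5, 7): e=[2,3,27] → X
    (3,3)@(7, 7): e=[-10,17,25] → .
    (2,4)@(5, 9): e=[-14,11,35] → .
  covered (4 px):
    . . . . . . .
    . . . X X . .
    . . . X . . .
    . . X . . . .
    . . . . . . .
    . . . . . . .
    . . . . . . .
    . . . . . . .
    . . . . . . .
T1:
  2·area = 32
  edge (4, 8)→(0, 7): d=(-4,-1) top-left  bias=+0
  edge (0, 7)→(8, 1): d=(8,-6) top-left  bias=+0
  edge (8, 1)→(4, 8): d=(-4,7) right/bottom  bias=-1
    (1,2)@(3, 5): e=[11,2,19] → X
    (2,2)@(5, 5): e=[13,14,5] → X
    (3,2)@(7, 5): e=[15,26,-9] → .
    (0,3)@(1, 7): e=[1,6,25] → X
    (2,3)@(5, 7): e=[5,30,-3] → .
    (0,4)@(1, 9): e=[-7,22,17] → .
    (1,4)@(3, 9): e=[-5,34,3] → .
  covered (4 px):
    . . . . . . .
    . . . . . . .
    . X X . . . .
    X X . . . . .
    . . . . . . .
    . . . . . . .
    . . . . . . .
    . . . . . . .
    . . . . . . .
T2:
  2·area = 30  (B↔C swapped to make it positive)
  edge (1, 13)→(8, 8): d=(7,-5) top-left  bias=+0
  edge (8, 8)→(14, 8): d=(6,0) top-left  bias=+0
  edge (14, 8)→(1, 13): d=(-13,5) right/bottom  bias=-1
    (3,4)@(7, 9): e=[2,6,22] → X
    (4,4)@(9, 9): e=[12,6,12] → X
    (5,4)@(11, 9): e=[22,6,2] → X
    (6,4)@(13, 9): e=[32,6,-8] → .
    (2,5)@(5, 11): e=[6,18,6] → X
    (3,5)@(7, 11): e=[16,18,-4] → .
    (4,5)@(9, 11): e=[26,18,-14] → .
    (5,5)@(11, 11): e=[36,18,-24] → .
    (0,6)@(1, 13): e=[0,30,0] → .  [on edge]
    (2,6)@(5, 13): e=[20,30,-20] → .
  covered (4 px):
    . . . . . . .
    . . . . . . .
    . . . . . . .
    . . . . . . .
    . . . X X X .
    . . X . . . .
    . . . . . . .
    . . . . . . .
    . . . . . . .
T3:
  2·area = 44  (B↔C swapped to make it positive)
  edge (12, 2)→(4, 16): d=(-8,14) right/bottom  bias=-1
  edge (4, 16)→(2, 14): d=(-2,-2) top-left  bias=+0
  edge (2, 14)→(12, 2): d=(10,-12) top-left  bias=+0
    (4,3)@(9, 7): e=[2,28,14] → X
    (5,3)@(11, 7): e=[-26,32,38] → .
    (3,4)@(7, 9): e=[14,20,10] → X
    (4,4)@(9, 9): e=[-14,24,34] → .
    (2,5)@(5, 11): e=[26,12,6] → X
    (3,5)@(7, 11): e=[-2,16,30] → .
    (0,6)@(1, 13): e=[66,0,-22] → .  [on edge]
    (1,6)@(3, 13): e=[38,4,2] → X
    (3,6)@(7, 13): e=[-18,12,50] → .
    (1,7)@(3, 15): e=[22,0,22] → X  [on edge]
    (2,7)@(5, 15): e=[-6,4,46] → .
    (1,8)@(3, 17): e=[6,-4,42] → .
    (2,8)@(5, 17): e=[-22,0,66] → .  [on edge]
  covered (6 px):
    . . . . . . .
    . . . . . . .
    . . . . . . .
    . . . . X . .
    . . . X . . .
    . . X . . . .
    . X X . . . .
    . X . . . . .
    . . . . . . .

Answer: 18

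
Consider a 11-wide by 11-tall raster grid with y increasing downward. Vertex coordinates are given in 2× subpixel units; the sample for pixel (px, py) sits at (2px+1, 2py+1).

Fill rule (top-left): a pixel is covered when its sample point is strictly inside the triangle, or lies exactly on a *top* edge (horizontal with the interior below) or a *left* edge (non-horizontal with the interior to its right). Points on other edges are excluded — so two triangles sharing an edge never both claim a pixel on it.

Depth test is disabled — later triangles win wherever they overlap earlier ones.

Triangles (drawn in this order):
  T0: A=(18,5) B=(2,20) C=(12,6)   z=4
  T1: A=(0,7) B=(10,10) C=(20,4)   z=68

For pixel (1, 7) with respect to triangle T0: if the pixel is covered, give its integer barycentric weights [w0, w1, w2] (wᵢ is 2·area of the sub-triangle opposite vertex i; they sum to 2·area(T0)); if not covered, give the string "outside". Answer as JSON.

T0:
  2·area = 74
  edge (18, 5)→(2, 20): d=(-16,15) right/bottom  bias=-1
  edge (2, 20)→(12, 6): d=(10,-14) top-left  bias=+0
  edge (12, 6)→(18, 5): d=(6,-1) top-left  bias=+0
    (6,3)@(13, 7): e=[43,24,7] → █
    (7,3)@(15, 7): e=[13,52,9] → █
    (8,3)@(17, 7): e=[-17,80,11] → ·
    (5,4)@(11, 9): e=[41,16,17] → █
    (7,4)@(15, 9): e=[-19,72,21] → ·
    (4,5)@(9, 11): e=[39,8,27] → █
    (6,5)@(13, 11): e=[-21,64,31] → ·
    (3,6)@(7, 13): e=[37,0,37] → █  [on edge]
    (5,6)@(11, 13): e=[-23,56,41] → ·
    (3,7)@(7, 15): e=[5,20,49] → █
    (4,7)@(9, 15): e=[-25,48,51] → ·
    (2,8)@(5, 17): e=[3,12,59] → █
  covered (11 px):
    · · · · · · · · · · ·
    · · · · · · · · · · ·
    · · · · · · · · · · ·
    · · · · · · █ █ · · ·
    · · · · · █ █ · · · ·
    · · · · █ █ · · · · ·
    · · · █ █ · · · · · ·
    · · · █ · · · · · · ·
    · · █ · · · · · · · ·
    · █ · · · · · · · · ·
    · · · · · · · · · · ·
T1:
  2·area = 90  (B↔C swapped to make it positive)
  edge (0, 7)→(20, 4): d=(20,-3) top-left  bias=+0
  edge (20, 4)→(10, 10): d=(-10,6) right/bottom  bias=-1
  edge (10, 10)→(0, 7): d=(-10,-3) top-left  bias=+0
    (7,2)@(15, 5): e=[5,20,65] → █
    (8,2)@(17, 5): e=[11,8,71] → █
    (9,2)@(19, 5): e=[17,-4,77] → ·
    (0,3)@(1, 7): e=[3,84,3] → █
    (1,3)@(3, 7): e=[9,72,9] → █
    (2,3)@(5, 7): e=[15,60,15] → █
    (3,3)@(7, 7): e=[21,48,21] → █
    (4,3)@(9, 7): e=[27,36,27] → █
    (5,3)@(11, 7): e=[33,24,33] → █
    (6,3)@(13, 7): e=[39,12,39] → █
    (7,3)@(15, 7): e=[45,0,45] → ·  [on edge]
    (8,3)@(17, 7): e=[51,-12,51] → ·
    (2,6)@(5, 13): e=[135,0,-45] → ·  [on edge]
  covered (12 px):
    · · · · · · · · · · ·
    · · · · · · · · · · ·
    · · · · · · · █ █ · ·
    █ █ █ █ █ █ █ · · · ·
    · · · █ █ █ · · · · ·
    · · · · · · · · · · ·
    · · · · · · · · · · ·
    · · · · · · · · · · ·
    · · · · · · · · · · ·
    · · · · · · · · · · ·
    · · · · · · · · · · ·

Answer: "outside"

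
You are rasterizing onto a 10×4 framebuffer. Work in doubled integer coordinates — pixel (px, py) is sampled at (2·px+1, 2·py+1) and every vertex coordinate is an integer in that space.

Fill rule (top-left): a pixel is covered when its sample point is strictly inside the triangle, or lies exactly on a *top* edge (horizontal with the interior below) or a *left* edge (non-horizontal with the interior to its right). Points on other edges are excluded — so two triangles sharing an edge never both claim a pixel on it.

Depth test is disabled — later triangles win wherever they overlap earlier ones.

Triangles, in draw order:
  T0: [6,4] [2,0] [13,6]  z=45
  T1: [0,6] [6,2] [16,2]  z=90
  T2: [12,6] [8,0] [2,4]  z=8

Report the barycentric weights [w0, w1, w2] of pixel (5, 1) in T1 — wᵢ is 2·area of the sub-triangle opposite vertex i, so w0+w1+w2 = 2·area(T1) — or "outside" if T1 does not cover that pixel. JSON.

T0:
  2·area = 20
  edge (6, 4)→(2, 0): d=(-4,-4) top-left  bias=+0
  edge (2, 0)→(13, 6): d=(11,6) right/bottom  bias=-1
  edge (13, 6)→(6, 4): d=(-7,-2) top-left  bias=+0
    (1,0)@(3, 1): e=[0,5,15] → █  [on edge]
    (2,0)@(5, 1): e=[8,-7,19] → ·
    (1,1)@(3, 3): e=[-8,27,1] → ·
    (2,1)@(5, 3): e=[0,15,5] → █  [on edge]
    (3,1)@(7, 3): e=[8,3,9] → █
    (4,1)@(9, 3): e=[16,-9,13] → ·
    (2,2)@(5, 5): e=[-8,37,-9] → ·
    (3,2)@(7, 5): e=[0,25,-5] → ·  [on edge]
    (5,2)@(11, 5): e=[16,1,3] → █
    (6,2)@(13, 5): e=[24,-11,7] → ·
    (4,3)@(9, 7): e=[0,35,-15] → ·  [on edge]
    (5,3)@(11, 7): e=[8,23,-11] → ·
  covered (4 px):
    · █ · · · · · · · ·
    · · █ █ · · · · · ·
    · · · · · █ · · · ·
    · · · · · · · · · ·
T1:
  2·area = 40
  edge (0, 6)→(6, 2): d=(6,-4) top-left  bias=+0
  edge (6, 2)→(16, 2): d=(10,0) top-left  bias=+0
  edge (16, 2)→(0, 6): d=(-16,4) right/bottom  bias=-1
    (2,1)@(5, 3): e=[2,10,28] → █
    (3,1)@(7, 3): e=[10,10,20] → █
    (4,1)@(9, 3): e=[18,10,12] → █
    (5,1)@(11, 3): e=[26,10,4] → █
    (6,1)@(13, 3): e=[34,10,-4] → ·
    (1,2)@(3, 5): e=[6,30,4] → █
    (2,2)@(5, 5): e=[14,30,-4] → ·
    (3,2)@(7, 5): e=[22,30,-12] → ·
    (4,2)@(9, 5): e=[30,30,-20] → ·
    (5,2)@(11, 5): e=[38,30,-28] → ·
    (1,3)@(3, 7): e=[18,50,-28] → ·
  covered (5 px):
    · · · · · · · · · ·
    · · █ █ █ █ · · · ·
    · █ · · · · · · · ·
    · · · · · · · · · ·
T2:
  2·area = 52  (B↔C swapped to make it positive)
  edge (12, 6)→(2, 4): d=(-10,-2) top-left  bias=+0
  edge (2, 4)→(8, 0): d=(6,-4) top-left  bias=+0
  edge (8, 0)→(12, 6): d=(4,6) right/bottom  bias=-1
    (3,0)@(7, 1): e=[40,2,10] → █
    (4,0)@(9, 1): e=[44,10,-2] → ·
    (2,1)@(5, 3): e=[16,6,30] → █
    (4,1)@(9, 3): e=[24,22,6] → █
    (5,1)@(11, 3): e=[28,30,-6] → ·
    (2,2)@(5, 5): e=[-4,18,38] → ·
    (3,2)@(7, 5): e=[0,26,26] → █  [on edge]
    (5,2)@(11, 5): e=[8,42,2] → █
    (6,2)@(13, 5): e=[12,50,-10] → ·
    (3,3)@(7, 7): e=[-20,38,34] → ·
    (4,3)@(9, 7): e=[-16,46,22] → ·
    (5,3)@(11, 7): e=[-12,54,10] → ·
    (8,3)@(17, 7): e=[0,78,-26] → ·  [on edge]
  covered (7 px):
    · · · █ · · · · · ·
    · · █ █ █ · · · · ·
    · · · █ █ █ · · · ·
    · · · · · · · · · ·

Answer: [10,4,26]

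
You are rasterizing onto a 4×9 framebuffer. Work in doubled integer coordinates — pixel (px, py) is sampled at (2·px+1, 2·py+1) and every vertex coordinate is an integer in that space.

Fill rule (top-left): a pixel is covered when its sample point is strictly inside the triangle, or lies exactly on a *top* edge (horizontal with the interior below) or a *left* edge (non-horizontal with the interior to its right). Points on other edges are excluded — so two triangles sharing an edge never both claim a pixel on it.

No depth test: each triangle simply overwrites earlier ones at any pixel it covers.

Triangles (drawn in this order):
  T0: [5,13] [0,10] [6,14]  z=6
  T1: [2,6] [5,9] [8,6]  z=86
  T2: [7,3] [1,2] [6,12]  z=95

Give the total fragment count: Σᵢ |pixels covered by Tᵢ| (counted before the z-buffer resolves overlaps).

T0:
  2·area = 2  (B↔C swapped to make it positive)
  edge (5, 13)→(6, 14): d=(1,1) right/bottom  bias=-1
  edge (6, 14)→(0, 10): d=(-6,-4) top-left  bias=+0
  edge (0, 10)→(5, 13): d=(5,3) right/bottom  bias=-1
    (0,4)@(1, 9): e=[0,10,-8] → ·  [on edge]
    (1,5)@(3, 11): e=[0,6,-4] → ·  [on edge]
    (2,6)@(5, 13): e=[0,2,0] → ·  [on edge]
    (3,7)@(7, 15): e=[0,-2,4] → ·  [on edge]
  covered (0 px):
    · · · ·
    · · · ·
    · · · ·
    · · · ·
    · · · ·
    · · · ·
    · · · ·
    · · · ·
    · · · ·
T1:
  2·area = 18  (B↔C swapped to make it positive)
  edge (2, 6)→(8, 6): d=(6,0) top-left  bias=+0
  edge (8, 6)→(5, 9): d=(-3,3) right/bottom  bias=-1
  edge (5, 9)→(2, 6): d=(-3,-3) top-left  bias=+0
    (0,2)@(1, 5): e=[-6,24,0] → ·  [on edge]
    (1,3)@(3, 7): e=[6,12,0] → #  [on edge]
    (2,3)@(5, 7): e=[6,6,6] → #
    (3,3)@(7, 7): e=[6,0,12] → ·  [on edge]
    (1,4)@(3, 9): e=[18,6,-6] → ·
    (2,4)@(5, 9): e=[18,0,0] → ·  [on edge]
    (1,5)@(3, 11): e=[30,0,-12] → ·  [on edge]
    (3,5)@(7, 11): e=[30,-12,0] → ·  [on edge]
    (0,6)@(1, 13): e=[42,0,-24] → ·  [on edge]
  covered (2 px):
    · · · ·
    · · · ·
    · · · ·
    · # # ·
    · · · ·
    · · · ·
    · · · ·
    · · · ·
    · · · ·
T2:
  2·area = 55  (B↔C swapped to make it positive)
  edge (7, 3)→(6, 12): d=(-1,9) right/bottom  bias=-1
  edge (6, 12)→(1, 2): d=(-5,-10) top-left  bias=+0
  edge (1, 2)→(7, 3): d=(6,1) right/bottom  bias=-1
    (1,1)@(3, 3): e=[36,15,4] → #
    (2,1)@(5, 3): e=[18,35,2] → #
    (3,1)@(7, 3): e=[0,55,0] → ·  [on edge]
    (1,2)@(3, 5): e=[34,5,16] → #
    (3,2)@(7, 5): e=[-2,45,12] → ·
    (1,3)@(3, 7): e=[32,-5,28] → ·
    (2,3)@(5, 7): e=[14,15,26] → #
    (3,3)@(7, 7): e=[-4,35,24] → ·
    (2,4)@(5, 9): e=[12,5,38] → #
    (3,4)@(7, 9): e=[-6,25,36] → ·
    (2,5)@(5, 11): e=[10,-5,50] → ·
  covered (6 px):
    · · · ·
    · # # ·
    · # # ·
    · · # ·
    · · # ·
    · · · ·
    · · · ·
    · · · ·
    · · · ·

Answer: 8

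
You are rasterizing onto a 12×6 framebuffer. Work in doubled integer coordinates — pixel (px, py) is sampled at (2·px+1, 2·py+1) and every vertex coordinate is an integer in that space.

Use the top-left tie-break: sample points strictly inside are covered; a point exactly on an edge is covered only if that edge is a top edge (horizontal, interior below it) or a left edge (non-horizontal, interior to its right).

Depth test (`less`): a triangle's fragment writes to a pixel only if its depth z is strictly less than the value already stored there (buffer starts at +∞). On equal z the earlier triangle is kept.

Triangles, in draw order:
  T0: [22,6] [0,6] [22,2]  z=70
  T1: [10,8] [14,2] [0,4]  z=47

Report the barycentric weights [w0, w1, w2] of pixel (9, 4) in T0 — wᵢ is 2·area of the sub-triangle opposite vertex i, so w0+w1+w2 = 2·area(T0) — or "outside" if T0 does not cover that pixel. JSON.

T0:
  2·area = 88
  edge (22, 6)→(0, 6): d=(-22,0) right/bottom  bias=-1
  edge (0, 6)→(22, 2): d=(22,-4) top-left  bias=+0
  edge (22, 2)→(22, 6): d=(0,4) right/bottom  bias=-1
    (8,1)@(17, 3): e=[66,2,20] → █
    (9,1)@(19, 3): e=[66,10,12] → █
    (10,1)@(21, 3): e=[66,18,4] → █
    (11,1)@(23, 3): e=[66,26,-4] → ·
    (3,2)@(7, 5): e=[22,6,60] → █
    (4,2)@(9, 5): e=[22,14,52] → █
    (5,2)@(11, 5): e=[22,22,44] → █
    (6,2)@(13, 5): e=[22,30,36] → █
    (7,2)@(15, 5): e=[22,38,28] → █
    (11,2)@(23, 5): e=[22,70,-4] → ·
    (3,3)@(7, 7): e=[-22,50,60] → ·
    (4,3)@(9, 7): e=[-22,58,52] → ·
  covered (11 px):
    · · · · · · · · · · · ·
    · · · · · · · · █ █ █ ·
    · · · █ █ █ █ █ █ █ █ ·
    · · · · · · · · · · · ·
    · · · · · · · · · · · ·
    · · · · · · · · · · · ·
T1:
  2·area = 76  (B↔C swapped to make it positive)
  edge (10, 8)→(0, 4): d=(-10,-4) top-left  bias=+0
  edge (0, 4)→(14, 2): d=(14,-2) top-left  bias=+0
  edge (14, 2)→(10, 8): d=(-4,6) right/bottom  bias=-1
    (10,0)@(21, 1): e=[114,0,-38] → ·  [on edge]
    (3,1)@(7, 3): e=[38,0,38] → █  [on edge]
    (4,1)@(9, 3): e=[46,4,26] → █
    (5,1)@(11, 3): e=[54,8,14] → █
    (6,1)@(13, 3): e=[62,12,2] → █
    (7,1)@(15, 3): e=[70,16,-10] → ·
    (1,2)@(3, 5): e=[2,20,54] → █
    (2,2)@(5, 5): e=[10,24,42] → █
    (6,2)@(13, 5): e=[42,40,-6] → ·
    (1,3)@(3, 7): e=[-18,48,46] → ·
    (2,3)@(5, 7): e=[-10,52,34] → ·
    (3,3)@(7, 7): e=[-2,56,22] → ·
  covered (10 px):
    · · · · · · · · · · · ·
    · · · █ █ █ █ · · · · ·
    · █ █ █ █ █ · · · · · ·
    · · · · █ · · · · · · ·
    · · · · · · · · · · · ·
    · · · · · · · · · · · ·

Result: "outside"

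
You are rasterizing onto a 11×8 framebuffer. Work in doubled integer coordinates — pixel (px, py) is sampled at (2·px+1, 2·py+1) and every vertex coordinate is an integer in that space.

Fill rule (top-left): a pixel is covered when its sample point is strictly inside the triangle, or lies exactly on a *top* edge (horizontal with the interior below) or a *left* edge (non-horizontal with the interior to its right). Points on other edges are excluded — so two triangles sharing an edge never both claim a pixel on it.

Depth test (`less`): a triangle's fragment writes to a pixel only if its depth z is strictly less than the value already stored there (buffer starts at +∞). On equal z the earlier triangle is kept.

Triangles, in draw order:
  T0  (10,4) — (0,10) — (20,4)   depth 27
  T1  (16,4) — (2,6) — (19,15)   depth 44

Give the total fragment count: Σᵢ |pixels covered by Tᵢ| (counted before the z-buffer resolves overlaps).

T0:
  2·area = 60  (B↔C swapped to make it positive)
  edge (10, 4)→(20, 4): d=(10,0) top-left  bias=+0
  edge (20, 4)→(0, 10): d=(-20,6) right/bottom  bias=-1
  edge (0, 10)→(10, 4): d=(10,-6) top-left  bias=+0
    (7,0)@(15, 1): e=[-30,90,0] → .  [on edge]
    (4,2)@(9, 5): e=[10,46,4] → X
    (5,2)@(11, 5): e=[10,34,16] → X
    (6,2)@(13, 5): e=[10,22,28] → X
    (7,2)@(15, 5): e=[10,10,40] → X
    (8,2)@(17, 5): e=[10,-2,52] → .
    (2,3)@(5, 7): e=[30,30,0] → X  [on edge]
    (3,3)@(7, 7): e=[30,18,12] → X
    (5,3)@(11, 7): e=[30,-6,36] → .
    (6,3)@(13, 7): e=[30,-18,48] → .
    (7,3)@(15, 7): e=[30,-30,60] → .
    (1,4)@(3, 9): e=[50,2,8] → X
  covered (8 px):
    . . . . . . . . . . .
    . . . . . . . . . . .
    . . . . X X X X . . .
    . . X X X . . . . . .
    . X . . . . . . . . .
    . . . . . . . . . . .
    . . . . . . . . . . .
    . . . . . . . . . . .
T1:
  2·area = 160  (B↔C swapped to make it positive)
  edge (16, 4)→(19, 15): d=(3,11) right/bottom  bias=-1
  edge (19, 15)→(2, 6): d=(-17,-9) top-left  bias=+0
  edge (2, 6)→(16, 4): d=(14,-2) top-left  bias=+0
    (4,2)@(9, 5): e=[80,80,0] → X  [on edge]
    (5,2)@(11, 5): e=[58,98,4] → X
    (6,2)@(13, 5): e=[36,116,8] → X
    (7,2)@(15, 5): e=[14,134,12] → X
    (8,2)@(17, 5): e=[-8,152,16] → .
    (2,3)@(5, 7): e=[130,10,20] → X
    (3,3)@(7, 7): e=[108,28,24] → X
    (8,3)@(17, 7): e=[-2,118,44] → .
    (2,4)@(5, 9): e=[136,-24,48] → .
    (3,4)@(7, 9): e=[114,-6,52] → .
    (4,4)@(9, 9): e=[92,12,56] → X
    (8,4)@(17, 9): e=[4,84,72] → X
    (9,7)@(19, 15): e=[0,0,160] → .  [on edge]
  covered (19 px):
    . . . . . . . . . . .
    . . . . . . . . . . .
    . . . . X X X X . . .
    . . X X X X X X . . .
    . . . . X X X X X . .
    . . . . . . X X X . .
    . . . . . . . . X . .
    . . . . . . . . . . .

Answer: 27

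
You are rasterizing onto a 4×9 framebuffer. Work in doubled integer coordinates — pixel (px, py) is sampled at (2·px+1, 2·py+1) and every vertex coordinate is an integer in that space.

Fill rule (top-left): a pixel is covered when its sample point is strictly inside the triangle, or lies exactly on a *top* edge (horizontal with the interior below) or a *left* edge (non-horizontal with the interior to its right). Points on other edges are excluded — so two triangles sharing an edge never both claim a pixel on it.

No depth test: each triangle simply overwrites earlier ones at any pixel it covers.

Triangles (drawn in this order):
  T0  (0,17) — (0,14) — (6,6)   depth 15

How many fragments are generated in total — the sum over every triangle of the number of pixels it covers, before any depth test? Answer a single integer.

T0:
  2·area = 18
  edge (0, 17)→(0, 14): d=(0,-3) top-left  bias=+0
  edge (0, 14)→(6, 6): d=(6,-8) top-left  bias=+0
  edge (6, 6)→(0, 17): d=(-6,11) right/bottom  bias=-1
    (1,5)@(3, 11): e=[9,6,3] → █
    (2,5)@(5, 11): e=[15,22,-19] → ·
    (0,6)@(1, 13): e=[3,2,13] → █
    (1,6)@(3, 13): e=[9,18,-9] → ·
    (0,7)@(1, 15): e=[3,14,1] → █
    (1,7)@(3, 15): e=[9,30,-21] → ·
    (0,8)@(1, 17): e=[3,26,-11] → ·
  covered (3 px):
    · · · ·
    · · · ·
    · · · ·
    · · · ·
    · · · ·
    · █ · ·
    █ · · ·
    █ · · ·
    · · · ·

Answer: 3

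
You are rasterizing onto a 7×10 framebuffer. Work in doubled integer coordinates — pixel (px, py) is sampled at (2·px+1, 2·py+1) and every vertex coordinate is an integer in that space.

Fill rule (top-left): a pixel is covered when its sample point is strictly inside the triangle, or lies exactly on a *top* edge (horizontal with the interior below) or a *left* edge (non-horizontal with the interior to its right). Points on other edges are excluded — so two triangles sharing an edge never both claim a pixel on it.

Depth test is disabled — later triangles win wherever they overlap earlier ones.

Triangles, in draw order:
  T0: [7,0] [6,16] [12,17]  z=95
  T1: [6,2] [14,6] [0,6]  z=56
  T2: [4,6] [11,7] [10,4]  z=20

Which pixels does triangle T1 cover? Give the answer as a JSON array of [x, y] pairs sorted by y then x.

T0:
  2·area = 97  (B↔C swapped to make it positive)
  edge (7, 0)→(12, 17): d=(5,17) right/bottom  bias=-1
  edge (12, 17)→(6, 16): d=(-6,-1) top-left  bias=+0
  edge (6, 16)→(7, 0): d=(1,-16) top-left  bias=+0
    (3,0)@(7, 1): e=[5,91,1] → #
    (4,0)@(9, 1): e=[-29,93,33] → ·
    (3,1)@(7, 3): e=[15,79,3] → #
    (4,1)@(9, 3): e=[-19,81,35] → ·
    (3,2)@(7, 5): e=[25,67,5] → #
    (4,2)@(9, 5): e=[-9,69,37] → ·
    (3,3)@(7, 7): e=[35,55,7] → #
    (4,3)@(9, 7): e=[1,57,39] → #
    (5,3)@(11, 7): e=[-33,59,71] → ·
    (3,4)@(7, 9): e=[45,43,9] → #
    (5,4)@(11, 9): e=[-23,47,73] → ·
    (3,5)@(7, 11): e=[55,31,11] → #
  covered (14 px):
    · · · # · · ·
    · · · # · · ·
    · · · # · · ·
    · · · # # · ·
    · · · # # · ·
    · · · # # · ·
    · · · # # · ·
    · · · # # # ·
    · · · · · · ·
    · · · · · · ·
T1:
  2·area = 56
  edge (6, 2)→(14, 6): d=(8,4) right/bottom  bias=-1
  edge (14, 6)→(0, 6): d=(-14,0) right/bottom  bias=-1
  edge (0, 6)→(6, 2): d=(6,-4) top-left  bias=+0
    (2,1)@(5, 3): e=[12,42,2] → #
    (3,1)@(7, 3): e=[4,42,10] → #
    (4,1)@(9, 3): e=[-4,42,18] → ·
    (1,2)@(3, 5): e=[36,14,6] → #
    (4,2)@(9, 5): e=[12,14,30] → #
    (5,2)@(11, 5): e=[4,14,38] → #
    (6,2)@(13, 5): e=[-4,14,46] → ·
    (1,3)@(3, 7): e=[52,-14,18] → ·
    (2,3)@(5, 7): e=[44,-14,26] → ·
    (3,3)@(7, 7): e=[36,-14,34] → ·
    (4,3)@(9, 7): e=[28,-14,42] → ·
    (5,3)@(11, 7): e=[20,-14,50] → ·
  covered (7 px):
    · · · · · · ·
    · · # # · · ·
    · # # # # # ·
    · · · · · · ·
    · · · · · · ·
    · · · · · · ·
    · · · · · · ·
    · · · · · · ·
    · · · · · · ·
    · · · · · · ·
T2:
  2·area = 20  (B↔C swapped to make it positive)
  edge (4, 6)→(10, 4): d=(6,-2) top-left  bias=+0
  edge (10, 4)→(11, 7): d=(1,3) right/bottom  bias=-1
  edge (11, 7)→(4, 6): d=(-7,-1) top-left  bias=+0
    (4,0)@(9, 1): e=[-20,0,40] → ·  [on edge]
    (6,1)@(13, 3): e=[0,-10,30] → ·  [on edge]
    (3,2)@(7, 5): e=[0,10,10] → #  [on edge]
    (4,2)@(9, 5): e=[4,4,12] → #
    (5,2)@(11, 5): e=[8,-2,14] → ·
    (0,3)@(1, 7): e=[0,30,-10] → ·  [on edge]
    (3,3)@(7, 7): e=[12,12,-4] → ·
    (4,3)@(9, 7): e=[16,6,-2] → ·
    (5,3)@(11, 7): e=[20,0,0] → ·  [on edge]
    (6,6)@(13, 13): e=[60,0,-40] → ·  [on edge]
  covered (2 px):
    · · · · · · ·
    · · · · · · ·
    · · · # # · ·
    · · · · · · ·
    · · · · · · ·
    · · · · · · ·
    · · · · · · ·
    · · · · · · ·
    · · · · · · ·
    · · · · · · ·

Answer: [[2,1],[3,1],[1,2],[2,2],[3,2],[4,2],[5,2]]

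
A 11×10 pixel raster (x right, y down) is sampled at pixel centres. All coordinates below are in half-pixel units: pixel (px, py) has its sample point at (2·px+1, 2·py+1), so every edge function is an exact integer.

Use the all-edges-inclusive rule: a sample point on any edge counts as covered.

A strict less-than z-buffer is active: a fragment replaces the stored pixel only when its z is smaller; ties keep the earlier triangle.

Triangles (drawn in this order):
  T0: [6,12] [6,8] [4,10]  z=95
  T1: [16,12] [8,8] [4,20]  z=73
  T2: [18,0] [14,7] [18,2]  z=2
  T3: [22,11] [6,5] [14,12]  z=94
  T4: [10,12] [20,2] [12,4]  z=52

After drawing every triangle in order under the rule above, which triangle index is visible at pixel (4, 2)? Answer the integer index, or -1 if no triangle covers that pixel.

T0:
  2·area = 8  (B↔C swapped to make it positive)
  edge (6, 12)→(4, 10): d=(-2,-2) inclusive
  edge (4, 10)→(6, 8): d=(2,-2) inclusive
  edge (6, 8)→(6, 12): d=(0,4) inclusive
    (6,0)@(13, 1): e=[36,0,-28] → ·  [on edge]
    (5,1)@(11, 3): e=[28,0,-20] → ·  [on edge]
    (4,2)@(9, 5): e=[20,0,-12] → ·  [on edge]
    (0,3)@(1, 7): e=[0,-12,20] → ·  [on edge]
    (3,3)@(7, 7): e=[12,0,-4] → ·  [on edge]
    (1,4)@(3, 9): e=[0,-4,12] → ·  [on edge]
    (2,4)@(5, 9): e=[4,0,4] → █  [on edge]
    (3,4)@(7, 9): e=[8,4,-4] → ·
    (1,5)@(3, 11): e=[-4,0,12] → ·  [on edge]
    (2,5)@(5, 11): e=[0,4,4] → █  [on edge]
    (3,5)@(7, 11): e=[4,8,-4] → ·
    (0,6)@(1, 13): e=[-12,0,20] → ·  [on edge]
    (3,6)@(7, 13): e=[0,12,-4] → ·  [on edge]
    (4,7)@(9, 15): e=[0,20,-12] → ·  [on edge]
    (5,8)@(11, 17): e=[0,28,-20] → ·  [on edge]
    (6,9)@(13, 19): e=[0,36,-28] → ·  [on edge]
  covered (2 px):
    · · · · · · · · · · ·
    · · · · · · · · · · ·
    · · · · · · · · · · ·
    · · · · · · · · · · ·
    · · █ · · · · · · · ·
    · · █ · · · · · · · ·
    · · · · · · · · · · ·
    · · · · · · · · · · ·
    · · · · · · · · · · ·
    · · · · · · · · · · ·
T1:
  2·area = 112  (B↔C swapped to make it positive)
  edge (16, 12)→(4, 20): d=(-12,8) inclusive
  edge (4, 20)→(8, 8): d=(4,-12) inclusive
  edge (8, 8)→(16, 12): d=(8,4) inclusive
    (4,2)@(9, 5): e=[140,0,-28] → ·  [on edge]
    (4,4)@(9, 9): e=[92,16,4] → █
    (5,4)@(11, 9): e=[76,40,-4] → ·
    (3,5)@(7, 11): e=[84,0,28] → █  [on edge]
    (5,5)@(11, 11): e=[52,48,12] → █
    (6,5)@(13, 11): e=[36,72,4] → █
    (7,5)@(15, 11): e=[20,96,-4] → ·
    (3,6)@(7, 13): e=[60,8,44] → █
    (7,6)@(15, 13): e=[-4,104,12] → ·
    (3,7)@(7, 15): e=[36,16,60] → █
    (6,7)@(13, 15): e=[-12,88,36] → ·
    (2,8)@(5, 17): e=[28,0,84] → █  [on edge]
  covered (15 px):
    · · · · · · · · · · ·
    · · · · · · · · · · ·
    · · · · · · · · · · ·
    · · · · · · · · · · ·
    · · · · █ · · · · · ·
    · · · █ █ █ █ · · · ·
    · · · █ █ █ █ · · · ·
    · · · █ █ █ · · · · ·
    · · █ █ · · · · · · ·
    · · █ · · · · · · · ·
T2:
  2·area = 8  (B↔C swapped to make it positive)
  edge (18, 0)→(18, 2): d=(0,2) inclusive
  edge (18, 2)→(14, 7): d=(-4,5) inclusive
  edge (14, 7)→(18, 0): d=(4,-7) inclusive
    (8,1)@(17, 3): e=[2,1,5] → █
    (9,1)@(19, 3): e=[-2,-9,19] → ·
    (8,2)@(17, 5): e=[2,-7,13] → ·
  covered (1 px):
    · · · · · · · · · · ·
    · · · · · · · · █ · ·
    · · · · · · · · · · ·
    · · · · · · · · · · ·
    · · · · · · · · · · ·
    · · · · · · · · · · ·
    · · · · · · · · · · ·
    · · · · · · · · · · ·
    · · · · · · · · · · ·
    · · · · · · · · · · ·
T3:
  2·area = 64  (B↔C swapped to make it positive)
  edge (22, 11)→(14, 12): d=(-8,1) inclusive
  edge (14, 12)→(6, 5): d=(-8,-7) inclusive
  edge (6, 5)→(22, 11): d=(16,6) inclusive
    (4,3)@(9, 7): e=[45,5,14] → █
    (5,3)@(11, 7): e=[43,19,2] → █
    (6,3)@(13, 7): e=[41,33,-10] → ·
    (4,4)@(9, 9): e=[29,-11,46] → ·
    (5,4)@(11, 9): e=[27,3,34] → █
    (6,4)@(13, 9): e=[25,17,22] → █
    (7,4)@(15, 9): e=[23,31,10] → █
    (8,4)@(17, 9): e=[21,45,-2] → ·
    (5,5)@(11, 11): e=[11,-13,66] → ·
    (6,5)@(13, 11): e=[9,1,54] → █
    (8,5)@(17, 11): e=[5,29,30] → █
    (9,5)@(19, 11): e=[3,43,18] → █
  covered (10 px):
    · · · · · · · · · · ·
    · · · · · · · · · · ·
    · · · · · · · · · · ·
    · · · · █ █ · · · · ·
    · · · · · █ █ █ · · ·
    · · · · · · █ █ █ █ █
    · · · · · · · · · · ·
    · · · · · · · · · · ·
    · · · · · · · · · · ·
    · · · · · · · · · · ·
T4:
  2·area = 60  (B↔C swapped to make it positive)
  edge (10, 12)→(12, 4): d=(2,-8) inclusive
  edge (12, 4)→(20, 2): d=(8,-2) inclusive
  edge (20, 2)→(10, 12): d=(-10,10) inclusive
    (10,0)@(21, 1): e=[66,-6,0] → ·  [on edge]
    (8,1)@(17, 3): e=[38,2,20] → █
    (9,1)@(19, 3): e=[54,6,0] → █  [on edge]
    (10,1)@(21, 3): e=[70,10,-20] → ·
    (6,2)@(13, 5): e=[10,10,40] → █
    (7,2)@(15, 5): e=[26,14,20] → █
    (8,2)@(17, 5): e=[42,18,0] → █  [on edge]
    (9,2)@(19, 5): e=[58,22,-20] → ·
    (6,3)@(13, 7): e=[14,26,20] → █
    (7,3)@(15, 7): e=[30,30,0] → █  [on edge]
    (8,3)@(17, 7): e=[46,34,-20] → ·
    (5,4)@(11, 9): e=[2,38,20] → █
    (6,4)@(13, 9): e=[18,42,0] → █  [on edge]
    (5,5)@(11, 11): e=[6,54,0] → █  [on edge]
    (4,6)@(9, 13): e=[-6,66,0] → ·  [on edge]
    (3,7)@(7, 15): e=[-18,78,0] → ·  [on edge]
    (2,8)@(5, 17): e=[-30,90,0] → ·  [on edge]
    (1,9)@(3, 19): e=[-42,102,0] → ·  [on edge]
  covered (10 px):
    · · · · · · · · · · ·
    · · · · · · · · █ █ ·
    · · · · · · █ █ █ · ·
    · · · · · · █ █ · · ·
    · · · · · █ █ · · · ·
    · · · · · █ · · · · ·
    · · · · · · · · · · ·
    · · · · · · · · · · ·
    · · · · · · · · · · ·
    · · · · · · · · · · ·

Z-buffer (winner per pixel, '.' = empty):
  . . . . . . . . . . .
  . . . . . . . . 2 4 .
  . . . . . . 4 4 4 . .
  . . . . 3 3 4 4 . . .
  . . 0 . 1 4 4 3 . . .
  . . 0 1 1 4 1 3 3 3 3
  . . . 1 1 1 1 . . . .
  . . . 1 1 1 . . . . .
  . . 1 1 . . . . . . .
  . . 1 . . . . . . . .

Result: -1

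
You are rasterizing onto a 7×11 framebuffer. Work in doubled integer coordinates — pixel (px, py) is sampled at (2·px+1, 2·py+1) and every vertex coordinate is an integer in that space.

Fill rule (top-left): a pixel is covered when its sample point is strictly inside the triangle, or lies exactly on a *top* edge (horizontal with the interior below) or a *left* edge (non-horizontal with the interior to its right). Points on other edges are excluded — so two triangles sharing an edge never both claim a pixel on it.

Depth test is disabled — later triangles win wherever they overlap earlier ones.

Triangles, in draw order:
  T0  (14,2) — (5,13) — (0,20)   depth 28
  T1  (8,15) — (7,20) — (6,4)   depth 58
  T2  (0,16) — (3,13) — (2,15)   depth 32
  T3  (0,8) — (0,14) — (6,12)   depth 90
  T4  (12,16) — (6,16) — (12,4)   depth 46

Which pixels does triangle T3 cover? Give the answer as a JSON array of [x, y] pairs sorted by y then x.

T0:
  2·area = 8  (B↔C swapped to make it positive)
  edge (14, 2)→(0, 20): d=(-14,18) right/bottom  bias=-1
  edge (0, 20)→(5, 13): d=(5,-7) top-left  bias=+0
  edge (5, 13)→(14, 2): d=(9,-11) top-left  bias=+0
    (3,5)@(7, 11): e=[0,4,4] → ·  [on edge]
    (2,6)@(5, 13): e=[8,0,0] → █  [on edge]
    (3,6)@(7, 13): e=[-28,14,22] → ·
    (2,7)@(5, 15): e=[-20,10,18] → ·
  covered (1 px):
    · · · · · · ·
    · · · · · · ·
    · · · · · · ·
    · · · · · · ·
    · · · · · · ·
    · · · · · · ·
    · · █ · · · ·
    · · · · · · ·
    · · · · · · ·
    · · · · · · ·
    · · · · · · ·
T1:
  2·area = 21
  edge (8, 15)→(7, 20): d=(-1,5) right/bottom  bias=-1
  edge (7, 20)→(6, 4): d=(-1,-16) top-left  bias=+0
  edge (6, 4)→(8, 15): d=(2,11) right/bottom  bias=-1
    (3,5)@(7, 11): e=[9,9,3] → █
    (4,5)@(9, 11): e=[-1,41,-19] → ·
    (3,6)@(7, 13): e=[7,7,7] → █
    (4,6)@(9, 13): e=[-3,39,-15] → ·
    (3,7)@(7, 15): e=[5,5,11] → █
    (4,7)@(9, 15): e=[-5,37,-11] → ·
    (3,8)@(7, 17): e=[3,3,15] → █
    (4,8)@(9, 17): e=[-7,35,-7] → ·
    (3,9)@(7, 19): e=[1,1,19] → █
    (4,9)@(9, 19): e=[-9,33,-3] → ·
    (3,10)@(7, 21): e=[-1,-1,23] → ·
  covered (5 px):
    · · · · · · ·
    · · · · · · ·
    · · · · · · ·
    · · · · · · ·
    · · · · · · ·
    · · · █ · · ·
    · · · █ · · ·
    · · · █ · · ·
    · · · █ · · ·
    · · · █ · · ·
    · · · · · · ·
T2:
  2·area = 3
  edge (0, 16)→(3, 13): d=(3,-3) top-left  bias=+0
  edge (3, 13)→(2, 15): d=(-1,2) right/bottom  bias=-1
  edge (2, 15)→(0, 16): d=(-2,1) right/bottom  bias=-1
    (4,0)@(9, 1): e=[-18,0,21] → ·  [on edge]
    (6,1)@(13, 3): e=[0,-10,13] → ·  [on edge]
    (3,2)@(7, 5): e=[-12,0,15] → ·  [on edge]
    (5,2)@(11, 5): e=[0,-8,11] → ·  [on edge]
    (4,3)@(9, 7): e=[0,-6,9] → ·  [on edge]
    (2,4)@(5, 9): e=[-6,0,9] → ·  [on edge]
    (3,4)@(7, 9): e=[0,-4,7] → ·  [on edge]
    (2,5)@(5, 11): e=[0,-2,5] → ·  [on edge]
    (1,6)@(3, 13): e=[0,0,3] → ·  [on edge]
    (0,7)@(1, 15): e=[0,2,1] → █  [on edge]
    (1,7)@(3, 15): e=[6,-2,-1] → ·
    (0,8)@(1, 17): e=[6,0,-3] → ·  [on edge]
  covered (1 px):
    · · · · · · ·
    · · · · · · ·
    · · · · · · ·
    · · · · · · ·
    · · · · · · ·
    · · · · · · ·
    · · · · · · ·
    █ · · · · · ·
    · · · · · · ·
    · · · · · · ·
    · · · · · · ·
T3:
  2·area = 36  (B↔C swapped to make it positive)
  edge (0, 8)→(6, 12): d=(6,4) right/bottom  bias=-1
  edge (6, 12)→(0, 14): d=(-6,2) right/bottom  bias=-1
  edge (0, 14)→(0, 8): d=(0,-6) top-left  bias=+0
    (0,4)@(1, 9): e=[2,28,6] → █
    (1,4)@(3, 9): e=[-6,24,18] → ·
    (0,5)@(1, 11): e=[14,16,6] → █
    (1,5)@(3, 11): e=[6,12,18] → █
    (2,5)@(5, 11): e=[-2,8,30] → ·
    (4,5)@(9, 11): e=[-18,0,54] → ·  [on edge]
    (0,6)@(1, 13): e=[26,4,6] → █
    (1,6)@(3, 13): e=[18,0,18] → ·  [on edge]
    (0,7)@(1, 15): e=[38,-8,6] → ·
  covered (4 px):
    · · · · · · ·
    · · · · · · ·
    · · · · · · ·
    · · · · · · ·
    █ · · · · · ·
    █ █ · · · · ·
    █ · · · · · ·
    · · · · · · ·
    · · · · · · ·
    · · · · · · ·
    · · · · · · ·
T4:
  2·area = 72
  edge (12, 16)→(6, 16): d=(-6,0) right/bottom  bias=-1
  edge (6, 16)→(12, 4): d=(6,-12) top-left  bias=+0
  edge (12, 4)→(12, 16): d=(0,12) right/bottom  bias=-1
    (5,3)@(11, 7): e=[54,6,12] → █
    (6,3)@(13, 7): e=[54,30,-12] → ·
    (5,4)@(11, 9): e=[42,18,12] → █
    (6,4)@(13, 9): e=[42,42,-12] → ·
    (4,5)@(9, 11): e=[30,6,36] → █
    (6,5)@(13, 11): e=[30,54,-12] → ·
    (4,6)@(9, 13): e=[18,18,36] → █
    (6,6)@(13, 13): e=[18,66,-12] → ·
    (3,7)@(7, 15): e=[6,6,60] → █
    (6,7)@(13, 15): e=[6,78,-12] → ·
    (3,8)@(7, 17): e=[-6,18,60] → ·
    (4,8)@(9, 17): e=[-6,42,36] → ·
  covered (9 px):
    · · · · · · ·
    · · · · · · ·
    · · · · · · ·
    · · · · · █ ·
    · · · · · █ ·
    · · · · █ █ ·
    · · · · █ █ ·
    · · · █ █ █ ·
    · · · · · · ·
    · · · · · · ·
    · · · · · · ·

Final: [[0,4],[0,5],[1,5],[0,6]]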